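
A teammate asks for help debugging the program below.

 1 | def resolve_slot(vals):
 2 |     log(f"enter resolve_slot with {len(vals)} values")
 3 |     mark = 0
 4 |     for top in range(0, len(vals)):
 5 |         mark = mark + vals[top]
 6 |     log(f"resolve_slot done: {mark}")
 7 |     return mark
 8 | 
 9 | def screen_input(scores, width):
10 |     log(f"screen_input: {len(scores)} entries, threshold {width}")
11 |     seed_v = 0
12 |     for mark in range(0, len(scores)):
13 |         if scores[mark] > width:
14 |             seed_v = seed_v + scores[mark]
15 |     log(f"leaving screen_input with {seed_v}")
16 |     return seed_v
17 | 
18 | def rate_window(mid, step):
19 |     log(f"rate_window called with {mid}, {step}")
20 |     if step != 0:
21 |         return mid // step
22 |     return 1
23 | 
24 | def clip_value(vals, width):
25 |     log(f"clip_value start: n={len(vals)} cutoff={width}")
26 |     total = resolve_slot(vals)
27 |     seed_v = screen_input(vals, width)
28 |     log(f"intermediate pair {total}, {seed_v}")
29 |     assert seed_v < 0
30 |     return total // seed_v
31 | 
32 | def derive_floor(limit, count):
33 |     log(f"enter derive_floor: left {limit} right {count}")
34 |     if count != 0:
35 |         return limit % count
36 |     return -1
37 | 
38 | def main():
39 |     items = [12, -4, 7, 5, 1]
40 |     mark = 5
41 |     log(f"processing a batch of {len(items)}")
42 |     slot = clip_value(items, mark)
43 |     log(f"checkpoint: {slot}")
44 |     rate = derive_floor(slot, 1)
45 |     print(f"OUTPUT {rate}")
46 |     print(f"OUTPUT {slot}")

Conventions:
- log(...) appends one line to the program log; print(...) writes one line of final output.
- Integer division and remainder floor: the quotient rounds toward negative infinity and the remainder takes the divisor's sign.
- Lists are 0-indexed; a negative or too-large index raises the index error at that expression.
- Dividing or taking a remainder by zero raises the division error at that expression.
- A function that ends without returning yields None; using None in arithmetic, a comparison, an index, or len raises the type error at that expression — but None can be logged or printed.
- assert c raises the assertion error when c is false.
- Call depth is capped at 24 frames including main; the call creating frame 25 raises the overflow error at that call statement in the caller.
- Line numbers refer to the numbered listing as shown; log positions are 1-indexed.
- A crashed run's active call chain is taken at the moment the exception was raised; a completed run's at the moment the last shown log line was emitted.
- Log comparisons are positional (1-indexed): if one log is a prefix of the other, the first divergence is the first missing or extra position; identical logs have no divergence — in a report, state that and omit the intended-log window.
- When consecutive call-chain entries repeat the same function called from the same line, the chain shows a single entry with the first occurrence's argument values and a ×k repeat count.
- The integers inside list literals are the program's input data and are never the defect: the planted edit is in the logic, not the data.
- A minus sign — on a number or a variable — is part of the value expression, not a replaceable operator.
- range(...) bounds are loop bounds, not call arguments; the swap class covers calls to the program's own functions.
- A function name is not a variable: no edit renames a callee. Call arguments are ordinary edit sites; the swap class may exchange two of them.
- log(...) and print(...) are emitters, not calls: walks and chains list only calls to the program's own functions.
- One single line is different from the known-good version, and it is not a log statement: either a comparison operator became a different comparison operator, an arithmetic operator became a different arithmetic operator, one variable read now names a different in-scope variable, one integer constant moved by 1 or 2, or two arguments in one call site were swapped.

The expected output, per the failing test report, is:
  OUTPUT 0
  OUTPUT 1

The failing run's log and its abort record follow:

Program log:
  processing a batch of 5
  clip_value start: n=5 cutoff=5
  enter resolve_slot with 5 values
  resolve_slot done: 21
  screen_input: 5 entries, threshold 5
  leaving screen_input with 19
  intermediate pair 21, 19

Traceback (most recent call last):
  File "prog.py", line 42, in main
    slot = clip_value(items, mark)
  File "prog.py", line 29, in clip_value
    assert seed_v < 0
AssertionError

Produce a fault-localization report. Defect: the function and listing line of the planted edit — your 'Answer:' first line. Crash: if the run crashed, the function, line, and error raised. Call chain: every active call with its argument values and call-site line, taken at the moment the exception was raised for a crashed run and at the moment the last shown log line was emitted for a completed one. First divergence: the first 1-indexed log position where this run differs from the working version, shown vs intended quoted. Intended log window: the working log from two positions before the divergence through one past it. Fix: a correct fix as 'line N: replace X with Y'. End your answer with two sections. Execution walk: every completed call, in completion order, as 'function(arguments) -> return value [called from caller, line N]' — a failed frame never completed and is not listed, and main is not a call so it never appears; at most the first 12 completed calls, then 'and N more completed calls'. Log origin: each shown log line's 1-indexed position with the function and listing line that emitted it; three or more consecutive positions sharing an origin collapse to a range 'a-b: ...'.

Answer: the defect is in clip_value at line 29.
The tell: After 7 matching log lines the faulty run goes silent, while the working version continues with 'checkpoint: 1'.
Crash: clip_value, line 29, AssertionError.
Call chain: main -> clip_value([12, -4, 7, 5, 1], 5) (called at line 42).
First divergence: position 8; the shown log stops at 7 lines while the working version next logs 'checkpoint: 1'.
Intended log window:
  6: leaving screen_input with 19
  7: intermediate pair 21, 19
  8: checkpoint: 1
  9: enter derive_floor: left 1 right 1
Execution walk:
  resolve_slot([12, -4, 7, 5, 1]) -> 21  [called from clip_value, line 26]
  screen_input([12, -4, 7, 5, 1], 5) -> 19  [called from clip_value, line 27]
Log origins:
  1: logged in main at line 41
  2: logged in clip_value at line 25
  3: logged in resolve_slot at line 2
  4: logged in resolve_slot at line 6
  5: logged in screen_input at line 10
  6: logged in screen_input at line 15
  7: logged in clip_value at line 28
A correct fix: line 29: replace `<` with `>`.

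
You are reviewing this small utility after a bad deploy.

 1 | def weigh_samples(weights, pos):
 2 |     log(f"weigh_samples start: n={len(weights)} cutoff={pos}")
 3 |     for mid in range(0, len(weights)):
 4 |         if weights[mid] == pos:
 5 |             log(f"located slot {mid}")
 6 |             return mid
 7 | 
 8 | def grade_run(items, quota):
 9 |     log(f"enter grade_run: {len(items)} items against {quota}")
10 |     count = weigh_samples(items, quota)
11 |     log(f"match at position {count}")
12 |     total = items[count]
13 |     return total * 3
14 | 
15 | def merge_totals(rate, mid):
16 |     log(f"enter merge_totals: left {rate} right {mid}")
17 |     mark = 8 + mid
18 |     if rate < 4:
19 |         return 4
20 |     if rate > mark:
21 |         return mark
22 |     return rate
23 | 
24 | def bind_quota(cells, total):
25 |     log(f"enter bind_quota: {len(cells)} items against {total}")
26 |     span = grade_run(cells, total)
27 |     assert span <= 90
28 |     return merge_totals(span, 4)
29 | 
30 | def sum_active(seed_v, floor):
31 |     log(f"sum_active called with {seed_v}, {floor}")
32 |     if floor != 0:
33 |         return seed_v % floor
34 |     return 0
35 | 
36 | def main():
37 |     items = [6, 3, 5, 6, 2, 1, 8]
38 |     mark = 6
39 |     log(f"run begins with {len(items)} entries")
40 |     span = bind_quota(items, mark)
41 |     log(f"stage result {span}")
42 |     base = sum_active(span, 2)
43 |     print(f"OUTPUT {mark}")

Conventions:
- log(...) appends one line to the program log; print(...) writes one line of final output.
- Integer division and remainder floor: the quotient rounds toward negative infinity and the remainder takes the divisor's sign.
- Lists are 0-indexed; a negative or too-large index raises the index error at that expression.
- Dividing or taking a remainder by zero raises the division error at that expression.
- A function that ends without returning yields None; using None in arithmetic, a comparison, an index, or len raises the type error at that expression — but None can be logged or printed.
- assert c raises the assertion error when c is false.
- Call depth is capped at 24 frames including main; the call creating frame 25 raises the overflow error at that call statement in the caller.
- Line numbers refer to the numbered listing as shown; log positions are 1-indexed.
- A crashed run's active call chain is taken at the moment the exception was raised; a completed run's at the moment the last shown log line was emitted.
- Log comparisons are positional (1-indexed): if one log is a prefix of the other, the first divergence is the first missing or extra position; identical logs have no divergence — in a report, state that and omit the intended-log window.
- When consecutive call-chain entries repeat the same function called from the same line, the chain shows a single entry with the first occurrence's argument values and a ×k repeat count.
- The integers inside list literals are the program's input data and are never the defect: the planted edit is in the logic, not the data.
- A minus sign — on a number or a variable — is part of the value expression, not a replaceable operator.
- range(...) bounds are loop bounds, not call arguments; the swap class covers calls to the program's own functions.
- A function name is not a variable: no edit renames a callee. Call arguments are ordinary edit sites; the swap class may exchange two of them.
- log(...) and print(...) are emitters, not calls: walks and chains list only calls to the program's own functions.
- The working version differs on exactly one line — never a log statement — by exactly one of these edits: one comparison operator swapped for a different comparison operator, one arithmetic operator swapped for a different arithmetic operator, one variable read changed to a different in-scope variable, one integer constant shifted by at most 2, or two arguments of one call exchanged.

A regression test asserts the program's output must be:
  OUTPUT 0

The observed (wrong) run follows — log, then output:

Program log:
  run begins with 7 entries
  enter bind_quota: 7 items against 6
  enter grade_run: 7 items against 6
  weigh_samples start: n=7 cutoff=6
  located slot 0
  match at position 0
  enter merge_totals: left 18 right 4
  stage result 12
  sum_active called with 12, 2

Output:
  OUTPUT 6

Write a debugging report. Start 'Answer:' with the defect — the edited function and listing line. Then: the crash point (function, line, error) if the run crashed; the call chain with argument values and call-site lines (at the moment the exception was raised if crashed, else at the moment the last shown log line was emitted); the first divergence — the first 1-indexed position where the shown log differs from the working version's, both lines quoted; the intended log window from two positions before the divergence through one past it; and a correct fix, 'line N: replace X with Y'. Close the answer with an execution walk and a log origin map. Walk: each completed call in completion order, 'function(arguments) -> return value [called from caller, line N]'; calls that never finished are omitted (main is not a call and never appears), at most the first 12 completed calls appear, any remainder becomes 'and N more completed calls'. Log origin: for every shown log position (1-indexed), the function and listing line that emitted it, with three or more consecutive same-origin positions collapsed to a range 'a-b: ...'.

Answer: the defect is in main at line 43.
Key observation: The two runs log identically and part ways only at the printed values.
Call chain: main -> sum_active(12, 2) (called at line 42).
First divergence: none; the two logs match at every position.
Execution walk:
  weigh_samples([6, 3, 5, 6, 2, 1, 8], 6) -> 0  [called from grade_run, line 10]
  grade_run([6, 3, 5, 6, 2, 1, 8], 6) -> 18  [called from bind_quota, line 26]
  merge_totals(18, 4) -> 12  [called from bind_quota, line 28]
  bind_quota([6, 3, 5, 6, 2, 1, 8], 6) -> 12  [called from main, line 40]
  sum_active(12, 2) -> 0  [called from main, line 42]
Log line origins:
  1: from main, line 39
  2: from bind_quota, line 25
  3: from grade_run, line 9
  4: from weigh_samples, line 2
  5: from weigh_samples, line 5
  6: from grade_run, line 11
  7: from merge_totals, line 16
  8: from main, line 41
  9: from sum_active, line 31
A correct fix: line 43: replace `mark` with `base`.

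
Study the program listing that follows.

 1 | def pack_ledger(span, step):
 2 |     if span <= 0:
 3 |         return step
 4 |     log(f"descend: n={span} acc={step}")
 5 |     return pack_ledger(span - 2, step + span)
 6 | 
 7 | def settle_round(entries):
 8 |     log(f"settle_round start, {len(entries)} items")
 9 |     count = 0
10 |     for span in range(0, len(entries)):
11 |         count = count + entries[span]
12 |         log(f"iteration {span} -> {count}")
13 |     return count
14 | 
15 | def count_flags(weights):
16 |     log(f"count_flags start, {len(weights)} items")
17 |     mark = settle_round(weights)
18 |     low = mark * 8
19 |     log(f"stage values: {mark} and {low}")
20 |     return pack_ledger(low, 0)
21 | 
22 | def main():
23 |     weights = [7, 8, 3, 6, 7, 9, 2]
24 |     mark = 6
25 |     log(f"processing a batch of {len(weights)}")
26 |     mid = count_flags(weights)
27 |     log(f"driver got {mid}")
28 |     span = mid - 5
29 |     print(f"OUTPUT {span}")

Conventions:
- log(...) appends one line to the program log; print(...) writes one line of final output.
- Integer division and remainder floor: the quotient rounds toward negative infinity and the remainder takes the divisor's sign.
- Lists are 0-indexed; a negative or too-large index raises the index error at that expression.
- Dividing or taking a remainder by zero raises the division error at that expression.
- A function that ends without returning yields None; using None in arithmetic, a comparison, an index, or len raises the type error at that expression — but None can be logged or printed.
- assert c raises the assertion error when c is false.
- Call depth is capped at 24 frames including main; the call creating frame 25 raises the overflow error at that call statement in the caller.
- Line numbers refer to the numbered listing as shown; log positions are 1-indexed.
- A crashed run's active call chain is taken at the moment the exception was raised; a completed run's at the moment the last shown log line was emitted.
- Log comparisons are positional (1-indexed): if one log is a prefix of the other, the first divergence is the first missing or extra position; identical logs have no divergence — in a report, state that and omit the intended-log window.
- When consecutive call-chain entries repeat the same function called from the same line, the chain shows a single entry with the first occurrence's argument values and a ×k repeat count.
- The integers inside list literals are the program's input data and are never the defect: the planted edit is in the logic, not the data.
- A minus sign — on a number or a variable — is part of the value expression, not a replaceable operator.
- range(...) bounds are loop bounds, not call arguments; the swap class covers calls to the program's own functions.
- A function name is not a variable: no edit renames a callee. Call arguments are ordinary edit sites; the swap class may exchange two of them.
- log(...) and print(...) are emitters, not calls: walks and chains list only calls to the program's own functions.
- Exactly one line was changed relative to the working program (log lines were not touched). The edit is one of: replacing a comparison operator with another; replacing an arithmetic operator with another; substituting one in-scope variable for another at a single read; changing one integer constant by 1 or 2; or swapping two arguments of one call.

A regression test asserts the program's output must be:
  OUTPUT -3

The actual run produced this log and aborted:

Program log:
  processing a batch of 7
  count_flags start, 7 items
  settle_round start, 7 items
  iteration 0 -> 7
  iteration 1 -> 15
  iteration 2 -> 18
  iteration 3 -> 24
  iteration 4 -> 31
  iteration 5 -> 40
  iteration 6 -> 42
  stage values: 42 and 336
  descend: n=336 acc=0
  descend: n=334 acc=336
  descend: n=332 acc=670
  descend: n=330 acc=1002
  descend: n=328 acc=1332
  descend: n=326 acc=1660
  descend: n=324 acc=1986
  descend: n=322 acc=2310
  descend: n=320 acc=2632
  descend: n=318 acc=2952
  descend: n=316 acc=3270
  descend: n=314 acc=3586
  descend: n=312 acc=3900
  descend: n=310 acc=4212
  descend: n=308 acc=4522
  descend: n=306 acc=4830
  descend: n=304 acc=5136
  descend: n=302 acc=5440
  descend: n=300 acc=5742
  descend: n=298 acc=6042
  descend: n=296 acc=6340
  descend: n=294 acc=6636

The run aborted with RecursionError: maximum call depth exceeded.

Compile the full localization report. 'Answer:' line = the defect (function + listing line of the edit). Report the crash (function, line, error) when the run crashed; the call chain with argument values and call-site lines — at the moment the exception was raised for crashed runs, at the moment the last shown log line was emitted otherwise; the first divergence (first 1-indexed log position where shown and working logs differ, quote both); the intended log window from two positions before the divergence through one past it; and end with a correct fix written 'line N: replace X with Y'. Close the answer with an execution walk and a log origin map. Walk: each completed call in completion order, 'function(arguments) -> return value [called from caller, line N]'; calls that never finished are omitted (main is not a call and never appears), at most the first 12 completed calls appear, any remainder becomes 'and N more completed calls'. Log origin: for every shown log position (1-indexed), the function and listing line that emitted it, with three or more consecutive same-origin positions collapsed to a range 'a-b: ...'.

Answer: the defect is in count_flags at line 18.
Core observation: The log first diverges at position 11: the faulty run prints 'stage values: 42 and 336' where the working version prints 'stage values: 42 and 2'.
Crash: pack_ledger, line 5, RecursionError.
Call chain: main -> count_flags([7, 8, 3, 6, 7, 9, 2]) (called at line 26) -> pack_ledger(336, 0) (called at line 20) -> pack_ledger(334, 336) (called at line 5) ×21.
First divergence: position 11; shown 'stage values: 42 and 336' vs intended 'stage values: 42 and 2'.
Intended log window:
  9: iteration 5 -> 40
  10: iteration 6 -> 42
  11: stage values: 42 and 2
  12: descend: n=2 acc=0
Execution walk:
  settle_round([7, 8, 3, 6, 7, 9, 2]) -> 42  [called from count_flags, line 17]
Log line origins:
  1: logged in main at line 25
  2: logged in count_flags at line 16
  3: logged in settle_round at line 8
  4-10: logged in settle_round at line 12
  11: logged in count_flags at line 19
  12-33: logged in pack_ledger at line 4
A correct fix: line 18: replace `*` with `%`.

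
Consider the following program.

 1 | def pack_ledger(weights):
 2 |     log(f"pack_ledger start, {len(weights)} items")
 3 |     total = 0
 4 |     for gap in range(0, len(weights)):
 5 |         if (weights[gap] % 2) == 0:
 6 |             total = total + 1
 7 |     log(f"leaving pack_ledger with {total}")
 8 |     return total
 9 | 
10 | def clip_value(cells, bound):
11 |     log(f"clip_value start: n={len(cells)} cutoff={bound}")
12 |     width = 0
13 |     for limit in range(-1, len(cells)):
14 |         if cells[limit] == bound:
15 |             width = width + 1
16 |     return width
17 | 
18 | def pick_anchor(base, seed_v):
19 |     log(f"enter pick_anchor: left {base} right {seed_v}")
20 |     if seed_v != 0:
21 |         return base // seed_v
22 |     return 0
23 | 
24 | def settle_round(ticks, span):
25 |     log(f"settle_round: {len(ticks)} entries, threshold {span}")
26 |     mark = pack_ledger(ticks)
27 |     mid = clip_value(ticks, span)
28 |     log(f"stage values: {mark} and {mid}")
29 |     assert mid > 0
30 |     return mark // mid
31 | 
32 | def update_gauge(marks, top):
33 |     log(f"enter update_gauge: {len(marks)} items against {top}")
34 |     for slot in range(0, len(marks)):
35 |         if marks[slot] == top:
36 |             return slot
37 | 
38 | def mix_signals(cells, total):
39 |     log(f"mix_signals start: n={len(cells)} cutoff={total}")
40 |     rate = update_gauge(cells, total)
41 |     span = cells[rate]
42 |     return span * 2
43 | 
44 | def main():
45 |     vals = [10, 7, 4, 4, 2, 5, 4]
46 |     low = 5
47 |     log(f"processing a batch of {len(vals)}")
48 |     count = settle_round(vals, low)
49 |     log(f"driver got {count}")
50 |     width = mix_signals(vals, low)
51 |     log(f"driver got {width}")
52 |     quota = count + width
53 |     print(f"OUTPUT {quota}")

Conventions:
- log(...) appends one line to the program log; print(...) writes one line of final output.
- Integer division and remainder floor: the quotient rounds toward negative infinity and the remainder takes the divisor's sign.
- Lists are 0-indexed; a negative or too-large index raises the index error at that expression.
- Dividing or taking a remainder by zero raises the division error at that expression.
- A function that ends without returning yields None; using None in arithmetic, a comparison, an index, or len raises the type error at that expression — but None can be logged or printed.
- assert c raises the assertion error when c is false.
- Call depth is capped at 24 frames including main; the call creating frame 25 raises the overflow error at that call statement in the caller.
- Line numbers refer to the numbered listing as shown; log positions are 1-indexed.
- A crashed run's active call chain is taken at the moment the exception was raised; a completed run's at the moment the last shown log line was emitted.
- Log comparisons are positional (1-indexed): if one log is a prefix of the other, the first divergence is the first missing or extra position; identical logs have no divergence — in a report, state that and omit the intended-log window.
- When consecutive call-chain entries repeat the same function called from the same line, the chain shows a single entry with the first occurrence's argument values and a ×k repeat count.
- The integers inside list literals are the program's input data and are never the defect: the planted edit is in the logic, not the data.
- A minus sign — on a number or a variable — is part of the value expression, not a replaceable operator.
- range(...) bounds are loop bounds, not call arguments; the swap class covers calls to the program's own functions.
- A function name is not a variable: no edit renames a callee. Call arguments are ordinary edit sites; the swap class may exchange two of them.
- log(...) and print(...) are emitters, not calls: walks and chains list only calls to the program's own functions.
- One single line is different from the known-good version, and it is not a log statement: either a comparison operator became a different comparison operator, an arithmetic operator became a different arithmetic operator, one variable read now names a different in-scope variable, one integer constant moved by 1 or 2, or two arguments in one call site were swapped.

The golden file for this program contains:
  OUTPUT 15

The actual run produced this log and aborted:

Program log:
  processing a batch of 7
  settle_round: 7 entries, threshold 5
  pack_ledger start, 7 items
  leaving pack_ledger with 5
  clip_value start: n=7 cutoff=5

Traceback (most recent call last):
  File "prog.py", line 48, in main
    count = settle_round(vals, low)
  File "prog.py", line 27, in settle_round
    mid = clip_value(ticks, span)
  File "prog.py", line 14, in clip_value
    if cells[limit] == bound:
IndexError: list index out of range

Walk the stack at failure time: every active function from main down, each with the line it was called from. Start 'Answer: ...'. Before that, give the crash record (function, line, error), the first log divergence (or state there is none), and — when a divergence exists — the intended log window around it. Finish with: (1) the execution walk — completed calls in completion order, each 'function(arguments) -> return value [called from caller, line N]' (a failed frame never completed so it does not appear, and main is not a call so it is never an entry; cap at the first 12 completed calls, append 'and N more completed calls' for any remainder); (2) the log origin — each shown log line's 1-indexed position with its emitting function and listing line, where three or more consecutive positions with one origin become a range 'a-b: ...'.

Answer: main -> settle_round (called at line 48) -> clip_value (called at line 27).
Key fact: The shown log is a 5-line prefix of the intended one, whose next entry is 'stage values: 5 and 1'.
Crash: clip_value, line 14, IndexError.
First divergence: position 6 — the faulty run's log ends after 5 lines; the working version continues with 'stage values: 5 and 1'.
Intended log window:
  4: leaving pack_ledger with 5
  5: clip_value start: n=7 cutoff=5
  6: stage values: 5 and 1
  7: driver got 5
Execution walk:
  pack_ledger([10, 7, 4, 4, 2, 5, 4]) -> 5  [called from settle_round, line 26]
Origin of each log line:
  1: from main, line 47
  2: from settle_round, line 25
  3: from pack_ledger, line 2
  4: from pack_ledger, line 7
  5: from clip_value, line 11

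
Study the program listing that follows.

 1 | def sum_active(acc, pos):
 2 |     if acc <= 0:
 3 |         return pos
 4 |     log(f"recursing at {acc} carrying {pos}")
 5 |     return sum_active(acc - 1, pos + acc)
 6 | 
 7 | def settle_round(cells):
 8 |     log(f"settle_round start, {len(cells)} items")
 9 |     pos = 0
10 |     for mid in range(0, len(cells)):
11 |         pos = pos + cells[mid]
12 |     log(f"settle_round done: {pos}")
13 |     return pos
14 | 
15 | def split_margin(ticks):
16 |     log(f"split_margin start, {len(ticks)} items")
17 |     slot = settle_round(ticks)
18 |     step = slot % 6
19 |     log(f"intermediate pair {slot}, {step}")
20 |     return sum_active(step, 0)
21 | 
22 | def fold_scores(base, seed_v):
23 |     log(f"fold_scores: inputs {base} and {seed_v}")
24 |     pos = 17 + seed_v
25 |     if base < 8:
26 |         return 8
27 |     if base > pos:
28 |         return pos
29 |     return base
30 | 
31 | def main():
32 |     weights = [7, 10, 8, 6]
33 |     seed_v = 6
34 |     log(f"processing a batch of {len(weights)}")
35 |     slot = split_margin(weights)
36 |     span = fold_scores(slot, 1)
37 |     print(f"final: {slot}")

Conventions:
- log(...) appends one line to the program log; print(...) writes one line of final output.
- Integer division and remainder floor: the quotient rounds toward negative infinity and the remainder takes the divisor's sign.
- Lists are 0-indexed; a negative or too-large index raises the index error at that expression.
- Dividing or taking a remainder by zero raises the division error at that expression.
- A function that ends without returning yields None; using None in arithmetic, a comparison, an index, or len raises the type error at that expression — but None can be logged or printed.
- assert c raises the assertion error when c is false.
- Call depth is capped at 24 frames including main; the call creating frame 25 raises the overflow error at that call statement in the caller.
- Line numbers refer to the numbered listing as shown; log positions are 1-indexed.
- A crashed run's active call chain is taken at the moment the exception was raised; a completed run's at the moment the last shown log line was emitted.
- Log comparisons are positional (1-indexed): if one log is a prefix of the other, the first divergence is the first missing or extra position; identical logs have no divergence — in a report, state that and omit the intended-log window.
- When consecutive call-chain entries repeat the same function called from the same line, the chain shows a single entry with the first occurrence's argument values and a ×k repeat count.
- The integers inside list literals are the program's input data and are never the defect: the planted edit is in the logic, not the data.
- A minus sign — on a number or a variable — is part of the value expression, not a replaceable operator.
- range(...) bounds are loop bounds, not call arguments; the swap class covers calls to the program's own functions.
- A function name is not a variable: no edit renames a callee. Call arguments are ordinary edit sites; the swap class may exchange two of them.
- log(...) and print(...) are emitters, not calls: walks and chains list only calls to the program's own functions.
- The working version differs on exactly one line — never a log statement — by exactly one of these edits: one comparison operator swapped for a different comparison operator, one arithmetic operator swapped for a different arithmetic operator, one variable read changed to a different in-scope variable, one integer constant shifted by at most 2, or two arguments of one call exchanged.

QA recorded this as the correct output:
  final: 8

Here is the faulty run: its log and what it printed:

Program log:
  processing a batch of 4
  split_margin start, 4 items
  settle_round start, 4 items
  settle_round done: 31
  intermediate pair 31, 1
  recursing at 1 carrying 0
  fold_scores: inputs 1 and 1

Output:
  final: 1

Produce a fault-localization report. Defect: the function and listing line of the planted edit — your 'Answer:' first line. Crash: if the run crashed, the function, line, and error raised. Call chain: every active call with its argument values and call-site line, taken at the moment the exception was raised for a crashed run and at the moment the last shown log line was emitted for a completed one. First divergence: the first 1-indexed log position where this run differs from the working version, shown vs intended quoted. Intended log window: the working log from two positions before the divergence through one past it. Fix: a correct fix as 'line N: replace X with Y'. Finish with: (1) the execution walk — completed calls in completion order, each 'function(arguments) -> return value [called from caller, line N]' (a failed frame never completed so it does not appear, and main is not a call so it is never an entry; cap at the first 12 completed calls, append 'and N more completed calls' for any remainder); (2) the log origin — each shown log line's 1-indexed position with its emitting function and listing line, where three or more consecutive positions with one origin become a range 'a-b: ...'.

Answer: the defect is in main at line 37.
Key observation: Every logged value matches the working version; the printed result is what differs.
Call chain: main -> fold_scores(1, 1) (called at line 36).
First divergence: none (the log streams are identical).
Execution walk:
  settle_round([7, 10, 8, 6]) -> 31  [called from split_margin, line 17]
  sum_active(0, 1) -> 1  [called from sum_active, line 5]
  sum_active(1, 0) -> 1  [called from split_margin, line 20]
  split_margin([7, 10, 8, 6]) -> 1  [called from main, line 35]
  fold_scores(1, 1) -> 8  [called from main, line 36]
Origin of each log line:
  1: logged in main at line 34
  2: logged in split_margin at line 16
  3: logged in settle_round at line 8
  4: logged in settle_round at line 12
  5: logged in split_margin at line 19
  6: logged in sum_active at line 4
  7: logged in fold_scores at line 23
A correct fix: line 37: replace `slot` with `span`.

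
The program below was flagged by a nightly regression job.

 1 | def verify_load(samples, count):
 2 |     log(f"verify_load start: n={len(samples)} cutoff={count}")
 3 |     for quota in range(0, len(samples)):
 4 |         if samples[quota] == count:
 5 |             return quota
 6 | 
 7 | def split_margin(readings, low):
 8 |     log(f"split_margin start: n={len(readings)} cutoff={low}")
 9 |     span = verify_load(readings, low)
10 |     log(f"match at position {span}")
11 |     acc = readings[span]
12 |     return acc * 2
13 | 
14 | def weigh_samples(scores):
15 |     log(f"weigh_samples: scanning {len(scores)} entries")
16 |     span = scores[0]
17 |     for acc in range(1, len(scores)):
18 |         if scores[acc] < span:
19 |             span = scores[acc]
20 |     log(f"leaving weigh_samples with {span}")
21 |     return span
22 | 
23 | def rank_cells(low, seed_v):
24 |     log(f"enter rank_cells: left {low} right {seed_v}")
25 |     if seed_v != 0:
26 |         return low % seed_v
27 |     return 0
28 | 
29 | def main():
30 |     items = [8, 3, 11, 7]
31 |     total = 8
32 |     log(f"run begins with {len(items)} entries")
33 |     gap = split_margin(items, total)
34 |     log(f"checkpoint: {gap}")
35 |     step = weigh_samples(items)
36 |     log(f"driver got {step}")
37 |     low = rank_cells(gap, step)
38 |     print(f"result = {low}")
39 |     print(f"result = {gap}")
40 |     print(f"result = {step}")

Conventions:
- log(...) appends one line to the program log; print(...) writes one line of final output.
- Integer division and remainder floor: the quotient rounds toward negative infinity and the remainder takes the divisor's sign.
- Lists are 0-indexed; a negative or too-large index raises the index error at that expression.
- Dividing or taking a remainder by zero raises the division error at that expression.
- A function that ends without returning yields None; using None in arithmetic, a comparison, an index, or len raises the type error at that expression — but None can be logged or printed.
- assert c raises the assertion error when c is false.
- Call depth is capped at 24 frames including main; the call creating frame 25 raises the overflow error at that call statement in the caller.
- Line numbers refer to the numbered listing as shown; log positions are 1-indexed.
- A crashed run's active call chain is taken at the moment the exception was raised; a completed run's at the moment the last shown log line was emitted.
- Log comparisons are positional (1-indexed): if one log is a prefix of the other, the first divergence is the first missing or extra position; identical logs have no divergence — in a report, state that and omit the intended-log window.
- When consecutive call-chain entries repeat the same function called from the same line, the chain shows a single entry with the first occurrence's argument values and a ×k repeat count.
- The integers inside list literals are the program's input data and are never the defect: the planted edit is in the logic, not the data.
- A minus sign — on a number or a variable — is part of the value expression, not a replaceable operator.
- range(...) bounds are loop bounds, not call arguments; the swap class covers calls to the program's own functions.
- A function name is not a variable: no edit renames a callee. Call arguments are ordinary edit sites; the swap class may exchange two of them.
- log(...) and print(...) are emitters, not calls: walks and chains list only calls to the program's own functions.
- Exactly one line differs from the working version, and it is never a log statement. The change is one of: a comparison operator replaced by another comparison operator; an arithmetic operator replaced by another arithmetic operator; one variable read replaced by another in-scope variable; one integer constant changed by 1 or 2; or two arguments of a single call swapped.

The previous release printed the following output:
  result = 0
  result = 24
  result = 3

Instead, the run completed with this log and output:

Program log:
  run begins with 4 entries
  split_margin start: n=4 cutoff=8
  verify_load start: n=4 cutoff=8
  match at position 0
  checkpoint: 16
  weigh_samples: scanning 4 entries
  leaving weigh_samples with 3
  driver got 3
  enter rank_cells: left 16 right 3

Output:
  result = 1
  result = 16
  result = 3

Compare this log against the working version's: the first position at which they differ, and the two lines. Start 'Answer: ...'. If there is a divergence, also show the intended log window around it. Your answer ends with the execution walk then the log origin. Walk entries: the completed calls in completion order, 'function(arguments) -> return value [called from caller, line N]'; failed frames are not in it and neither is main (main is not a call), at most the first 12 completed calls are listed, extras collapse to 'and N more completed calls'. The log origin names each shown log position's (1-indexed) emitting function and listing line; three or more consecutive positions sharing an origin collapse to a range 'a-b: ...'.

Answer: position 5 — shown 'checkpoint: 16', intended 'checkpoint: 24'.
Intended log window:
  3: verify_load start: n=4 cutoff=8
  4: match at position 0
  5: checkpoint: 24
  6: weigh_samples: scanning 4 entries
Execution walk:
  verify_load([8, 3, 11, 7], 8) -> 0  [called from split_margin, line 9]
  split_margin([8, 3, 11, 7], 8) -> 16  [called from main, line 33]
  weigh_samples([8, 3, 11, 7]) -> 3  [called from main, line 35]
  rank_cells(16, 3) -> 1  [called from main, line 37]
Log origins:
  1: emitted by main (line 32)
  2: emitted by split_margin (line 8)
  3: emitted by verify_load (line 2)
  4: emitted by split_margin (line 10)
  5: emitted by main (line 34)
  6: emitted by weigh_samples (line 15)
  7: emitted by weigh_samples (line 20)
  8: emitted by main (line 36)
  9: emitted by rank_cells (line 24)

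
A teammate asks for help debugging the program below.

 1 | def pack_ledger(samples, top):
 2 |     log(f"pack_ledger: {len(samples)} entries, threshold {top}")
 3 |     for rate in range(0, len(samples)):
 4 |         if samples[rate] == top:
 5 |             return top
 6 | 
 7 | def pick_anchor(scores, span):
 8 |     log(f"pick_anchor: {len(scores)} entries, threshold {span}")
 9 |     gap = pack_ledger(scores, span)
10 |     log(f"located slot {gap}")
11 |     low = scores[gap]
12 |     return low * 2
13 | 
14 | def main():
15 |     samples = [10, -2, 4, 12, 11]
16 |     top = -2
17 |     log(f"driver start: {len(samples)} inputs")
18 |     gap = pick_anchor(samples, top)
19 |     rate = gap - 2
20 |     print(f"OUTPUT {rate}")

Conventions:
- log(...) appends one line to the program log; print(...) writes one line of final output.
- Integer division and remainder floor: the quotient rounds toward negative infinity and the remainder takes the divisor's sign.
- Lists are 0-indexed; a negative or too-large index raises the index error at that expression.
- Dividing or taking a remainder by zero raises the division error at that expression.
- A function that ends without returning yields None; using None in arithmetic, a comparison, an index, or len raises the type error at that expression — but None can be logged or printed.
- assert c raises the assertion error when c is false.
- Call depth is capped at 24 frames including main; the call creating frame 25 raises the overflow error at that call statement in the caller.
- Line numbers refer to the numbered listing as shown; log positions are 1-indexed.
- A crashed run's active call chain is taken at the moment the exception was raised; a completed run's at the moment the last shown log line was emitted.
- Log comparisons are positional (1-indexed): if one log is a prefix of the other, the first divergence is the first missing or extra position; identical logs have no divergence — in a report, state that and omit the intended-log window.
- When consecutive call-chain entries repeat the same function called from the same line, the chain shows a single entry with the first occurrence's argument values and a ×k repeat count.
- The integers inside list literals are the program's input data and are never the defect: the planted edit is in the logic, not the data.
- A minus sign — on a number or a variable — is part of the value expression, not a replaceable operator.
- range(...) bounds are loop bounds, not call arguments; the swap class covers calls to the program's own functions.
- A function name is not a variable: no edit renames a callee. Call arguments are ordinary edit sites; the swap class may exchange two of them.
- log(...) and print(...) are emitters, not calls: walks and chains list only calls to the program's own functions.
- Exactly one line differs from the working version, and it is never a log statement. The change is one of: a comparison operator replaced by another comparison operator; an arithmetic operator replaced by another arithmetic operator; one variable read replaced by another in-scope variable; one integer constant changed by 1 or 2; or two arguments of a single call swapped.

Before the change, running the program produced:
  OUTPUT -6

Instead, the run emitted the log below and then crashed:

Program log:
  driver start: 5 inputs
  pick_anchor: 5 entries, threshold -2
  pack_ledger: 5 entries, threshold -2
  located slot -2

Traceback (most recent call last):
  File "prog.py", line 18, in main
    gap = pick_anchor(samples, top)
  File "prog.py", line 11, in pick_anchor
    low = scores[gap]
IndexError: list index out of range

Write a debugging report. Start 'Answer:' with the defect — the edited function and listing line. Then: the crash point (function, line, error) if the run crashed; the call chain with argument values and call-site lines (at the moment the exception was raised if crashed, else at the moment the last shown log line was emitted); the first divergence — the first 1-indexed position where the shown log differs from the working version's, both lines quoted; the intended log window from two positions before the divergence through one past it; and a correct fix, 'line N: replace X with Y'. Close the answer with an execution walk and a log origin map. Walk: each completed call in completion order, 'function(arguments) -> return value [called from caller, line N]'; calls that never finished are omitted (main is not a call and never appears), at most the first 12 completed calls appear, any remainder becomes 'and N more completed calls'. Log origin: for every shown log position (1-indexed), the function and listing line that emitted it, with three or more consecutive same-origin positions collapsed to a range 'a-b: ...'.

Answer: the defect is in pack_ledger at line 5.
Core observation: Log line 4 is where behavior first shows: 'located slot -2' appears instead of 'located slot 1'.
Crash: pick_anchor, line 11, IndexError.
Call chain: main -> pick_anchor([10, -2, 4, 12, 11], -2) (called at line 18).
First divergence: at position 4 the run shows 'located slot -2' where the working version logs 'located slot 1'.
Intended log window:
  2: pick_anchor: 5 entries, threshold -2
  3: pack_ledger: 5 entries, threshold -2
  4: located slot 1
Execution walk:
  pack_ledger([10, -2, 4, 12, 11], -2) -> -2  [called from pick_anchor, line 9]
Origin of each log line:
  1 — main, line 17
  2 — pick_anchor, line 8
  3 — pack_ledger, line 2
  4 — pick_anchor, line 10
A correct fix: line 5: replace `top` with `rate`.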